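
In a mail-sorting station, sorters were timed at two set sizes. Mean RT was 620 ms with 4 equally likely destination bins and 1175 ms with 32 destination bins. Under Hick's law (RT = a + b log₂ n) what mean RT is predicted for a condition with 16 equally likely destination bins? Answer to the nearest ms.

Fit slope and intercept:
  b = (1175 − 620) / (log₂ 32 − log₂ 4) = 555 / (5 − 2) = 185 ms/bit
  a = 620 − 185 × 2 = 250 ms
Then RT(16) = 250 + 185 × log₂ 16 = 250 + 185 × 4 ≈ 990.000 ms.

990 ms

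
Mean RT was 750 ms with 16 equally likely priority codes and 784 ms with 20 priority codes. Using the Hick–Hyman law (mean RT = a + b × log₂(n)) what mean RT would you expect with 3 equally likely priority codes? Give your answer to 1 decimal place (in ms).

494.9 ms

Fit slope and intercept:
  b = (784 − 750) / (log₂ 20 − log₂ 16) = 34 / (4.3219 − 4) = 105.614 ms/bit
  a = 750 − 105.614 × 4 = 327.545 ms
Then RT(3) = 327.545 + 105.614 × log₂ 3 = 327.545 + 105.614 × 1.5850 ≈ 494.939 ms.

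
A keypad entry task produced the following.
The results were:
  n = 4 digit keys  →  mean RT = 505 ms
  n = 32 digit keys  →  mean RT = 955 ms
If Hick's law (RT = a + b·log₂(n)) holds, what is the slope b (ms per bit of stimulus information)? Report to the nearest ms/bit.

b = (RT₂ − RT₁)/(log₂ n₂ − log₂ n₁) = (955 − 505)/(5 − 2) = 150 ms/bit.

150 ms/bit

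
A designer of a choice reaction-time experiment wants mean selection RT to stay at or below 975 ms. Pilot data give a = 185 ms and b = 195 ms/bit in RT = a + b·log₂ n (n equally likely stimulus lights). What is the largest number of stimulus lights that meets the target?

16

195·log₂ n ≤ 975 − 185 = 790, giving log₂ n ≤ 4.0513 and n ≤ 16.579. The largest whole number is 16.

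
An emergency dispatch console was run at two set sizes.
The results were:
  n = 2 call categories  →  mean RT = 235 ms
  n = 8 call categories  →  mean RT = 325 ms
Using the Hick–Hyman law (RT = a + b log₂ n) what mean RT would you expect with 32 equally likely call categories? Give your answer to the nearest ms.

415 ms

Solve the two-equation system in a and b:
  b = (325 − 235) / (log₂ 8 − log₂ 2) = 90 / (3 − 1) = 45 ms/bit
  a = 235 − 45 × 1 = 190 ms
Then RT(32) = 190 + 45 × log₂ 32 = 190 + 45 × 5 ≈ 415.000 ms.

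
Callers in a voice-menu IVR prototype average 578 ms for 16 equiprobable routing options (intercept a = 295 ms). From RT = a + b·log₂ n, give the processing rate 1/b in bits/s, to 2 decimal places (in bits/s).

14.13 bits/s

b = (578 − 295)/log₂ 16 = 283/4 = 70.750 ms per bit = 0.07075 s/bit; the reciprocal is 14.134 bits/s.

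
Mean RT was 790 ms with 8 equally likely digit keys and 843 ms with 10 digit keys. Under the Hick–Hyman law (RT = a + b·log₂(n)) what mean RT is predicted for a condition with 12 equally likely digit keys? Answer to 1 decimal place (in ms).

RT is linear in log₂ n, so two points fix the line:
  b = (843 − 790) / (log₂ 10 − log₂ 8) = 53 / (3.3219 − 3) = 164.633 ms/bit
  a = 790 − 164.633 × 3 = 296.101 ms
Then RT(12) = 296.101 + 164.633 × log₂ 12 = 296.101 + 164.633 × 3.5850 ≈ 886.304 ms.

886.3 ms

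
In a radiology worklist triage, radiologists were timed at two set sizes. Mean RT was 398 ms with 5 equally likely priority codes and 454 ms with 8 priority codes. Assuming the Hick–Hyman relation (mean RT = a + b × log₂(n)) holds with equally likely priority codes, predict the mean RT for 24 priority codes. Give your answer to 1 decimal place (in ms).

584.9 ms

With log₂ n on the abscissa the relation is linear; from the two conditions:
  b = (454 − 398) / (log₂ 8 − log₂ 5) = 56 / (3 − 2.3219) = 82.587 ms/bit
  a = 398 − 82.587 × 2.3219 = 206.239 ms
Then RT(24) = 206.239 + 82.587 × log₂ 24 = 206.239 + 82.587 × 4.5850 ≈ 584.897 ms.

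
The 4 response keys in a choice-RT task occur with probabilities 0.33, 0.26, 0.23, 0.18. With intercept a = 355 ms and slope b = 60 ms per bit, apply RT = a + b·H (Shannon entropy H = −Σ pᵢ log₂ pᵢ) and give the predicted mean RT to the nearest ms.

H = 0.33·log₂(1/0.33) + 0.26·log₂(1/0.26) + 0.23·log₂(1/0.23) + 0.18·log₂(1/0.18) = 1.9661 bits.
RT = 355 + 60 × 1.9661 = 472.97 ms.

473 ms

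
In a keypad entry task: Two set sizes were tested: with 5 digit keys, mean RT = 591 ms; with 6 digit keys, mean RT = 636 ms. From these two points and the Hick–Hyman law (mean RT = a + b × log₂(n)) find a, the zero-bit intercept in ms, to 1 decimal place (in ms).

The slope on a log₂ axis is (636 − 591) / (2.5850 − 2.3219) = 171.080 ms/bit.
Intercept: a = 591 − 171.080·log₂(5) = 193.764 ms.

193.8 ms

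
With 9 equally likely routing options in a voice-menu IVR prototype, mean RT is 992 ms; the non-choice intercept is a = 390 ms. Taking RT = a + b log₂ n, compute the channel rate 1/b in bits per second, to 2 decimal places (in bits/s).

b = (992 − 390)/log₂ 9 = 602/3.1699 = 189.910 ms per bit = 0.18991 s/bit; the reciprocal is 5.266 bits/s.

5.27 bits/s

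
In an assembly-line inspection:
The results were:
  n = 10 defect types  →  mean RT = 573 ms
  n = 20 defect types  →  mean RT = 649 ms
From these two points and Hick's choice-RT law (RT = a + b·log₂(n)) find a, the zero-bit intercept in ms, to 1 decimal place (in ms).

320.5 ms

The slope on a log₂ axis is (649 − 573) / (4.3219 − 3.3219) = 76.000 ms/bit.
Intercept: a = 573 − 76.000·log₂(10) = 320.533 ms.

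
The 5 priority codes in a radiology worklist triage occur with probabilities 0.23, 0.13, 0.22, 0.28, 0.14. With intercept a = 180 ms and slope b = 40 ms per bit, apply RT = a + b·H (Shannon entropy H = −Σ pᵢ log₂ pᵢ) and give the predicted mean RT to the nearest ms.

270 ms

Entropy contributions −pᵢ log₂ pᵢ: 0.4877, 0.3826, 0.4806, 0.5142, 0.3971; sum H = 2.2622 bits.
RT = a + bH = 180 + 40·2.2622 = 270.49 ms.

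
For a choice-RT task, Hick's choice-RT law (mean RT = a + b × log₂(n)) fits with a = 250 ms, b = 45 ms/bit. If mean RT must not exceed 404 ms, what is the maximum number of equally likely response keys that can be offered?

10

Information budget: (404 − 250)/45 = 3.4222 bits, so n ≤ 2^3.4222 = 10.720 → at most 10.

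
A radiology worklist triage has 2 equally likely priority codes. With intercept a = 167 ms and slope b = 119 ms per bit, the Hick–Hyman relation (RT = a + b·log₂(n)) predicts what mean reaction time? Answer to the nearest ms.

log₂(2) = 1 bits, so RT = 167 + 119 × 1 ≈ 286.000 ms.

286 ms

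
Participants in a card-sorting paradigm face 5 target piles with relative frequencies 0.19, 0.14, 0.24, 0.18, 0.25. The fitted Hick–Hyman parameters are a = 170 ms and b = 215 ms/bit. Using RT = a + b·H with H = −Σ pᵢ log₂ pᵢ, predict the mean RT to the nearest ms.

663 ms

H = 0.19·log₂(1/0.19) + 0.14·log₂(1/0.14) + 0.24·log₂(1/0.24) + 0.18·log₂(1/0.18) + 0.25·log₂(1/0.25) = 2.2918 bits.
RT = 170 + 215 × 2.2918 = 662.73 ms.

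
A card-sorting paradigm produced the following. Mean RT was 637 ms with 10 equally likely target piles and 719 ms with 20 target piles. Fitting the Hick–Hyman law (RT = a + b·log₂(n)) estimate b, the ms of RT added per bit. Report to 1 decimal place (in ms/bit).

82.0 ms/bit

b = (RT₂ − RT₁)/(log₂ n₂ − log₂ n₁) = (719 − 637)/(4.3219 − 3.3219) = 82.000 ms/bit.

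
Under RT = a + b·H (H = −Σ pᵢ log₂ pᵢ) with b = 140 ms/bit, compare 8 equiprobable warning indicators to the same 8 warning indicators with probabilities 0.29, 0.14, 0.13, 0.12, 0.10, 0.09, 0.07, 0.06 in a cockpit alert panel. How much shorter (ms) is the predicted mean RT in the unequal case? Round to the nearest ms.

25 ms

The RT saving is b·ΔH. Equiprobable H₀ = log₂(8) = 3.0000 bits; with the given probabilities H = 2.8217 bits.
b·(H₀ − H) = 140 × (3.0000 − 2.8217) = 24.97 ms.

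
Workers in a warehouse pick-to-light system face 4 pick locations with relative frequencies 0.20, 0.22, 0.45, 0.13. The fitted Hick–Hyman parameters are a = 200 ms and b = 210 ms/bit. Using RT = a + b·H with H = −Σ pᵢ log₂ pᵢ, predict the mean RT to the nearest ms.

588 ms

Entropy contributions −pᵢ log₂ pᵢ: 0.4644, 0.4806, 0.5184, 0.3826; sum H = 1.8460 bits.
RT = a + bH = 200 + 210·1.8460 = 587.66 ms.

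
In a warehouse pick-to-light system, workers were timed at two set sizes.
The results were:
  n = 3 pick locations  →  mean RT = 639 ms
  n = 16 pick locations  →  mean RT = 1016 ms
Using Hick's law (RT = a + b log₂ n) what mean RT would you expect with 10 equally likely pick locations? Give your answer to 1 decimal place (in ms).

910.1 ms

Fit slope and intercept:
  b = (1016 − 639) / (log₂ 16 − log₂ 3) = 377 / (4 − 1.5850) = 156.105 ms/bit
  a = 639 − 156.105 × 1.5850 = 391.579 ms
Then RT(10) = 391.579 + 156.105 × log₂ 10 = 391.579 + 156.105 × 3.3219 ≈ 910.149 ms.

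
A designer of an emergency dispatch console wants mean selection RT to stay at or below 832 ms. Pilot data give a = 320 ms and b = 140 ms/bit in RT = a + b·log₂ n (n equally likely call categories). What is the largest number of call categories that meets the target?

12

140·log₂ n ≤ 832 − 320 = 512, giving log₂ n ≤ 3.6571 and n ≤ 12.616. The largest whole number is 12.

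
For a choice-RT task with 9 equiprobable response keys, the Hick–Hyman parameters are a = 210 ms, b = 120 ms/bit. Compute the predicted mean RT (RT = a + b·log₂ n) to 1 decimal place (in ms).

log₂(9) = 3.1699 bits, so RT = 210 + 120 × 3.1699 ≈ 590.391 ms.

590.4 ms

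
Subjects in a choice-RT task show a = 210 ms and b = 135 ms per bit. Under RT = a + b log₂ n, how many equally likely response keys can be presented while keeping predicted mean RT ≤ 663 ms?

Information budget: (663 − 210)/135 = 3.3556 bits, so n ≤ 2^3.3556 = 10.236 → at most 10.

10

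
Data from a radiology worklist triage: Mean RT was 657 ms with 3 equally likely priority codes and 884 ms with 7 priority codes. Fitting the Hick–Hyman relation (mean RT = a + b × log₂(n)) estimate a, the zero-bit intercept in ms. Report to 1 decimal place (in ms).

b = (RT₂ − RT₁)/(log₂ n₂ − log₂ n₁) = (884 − 657)/(2.8074 − 1.5850) = 185.701 ms/bit.
Intercept: a = 657 − 185.701·log₂(3) = 362.670 ms.

362.7 ms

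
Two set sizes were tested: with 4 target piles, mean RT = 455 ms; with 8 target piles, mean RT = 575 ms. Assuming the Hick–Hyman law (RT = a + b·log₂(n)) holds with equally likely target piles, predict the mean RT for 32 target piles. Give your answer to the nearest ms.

815 ms

Fit slope and intercept:
  b = (575 − 455) / (log₂ 8 − log₂ 4) = 120 / (3 − 2) = 120 ms/bit
  a = 455 − 120 × 2 = 215 ms
Then RT(32) = 215 + 120 × log₂ 32 = 215 + 120 × 5 ≈ 815.000 ms.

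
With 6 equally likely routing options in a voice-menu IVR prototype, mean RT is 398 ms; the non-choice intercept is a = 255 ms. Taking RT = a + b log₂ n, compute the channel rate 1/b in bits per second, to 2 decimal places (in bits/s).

18.08 bits/s

b = (398 − 255)/log₂ 6 = 143/2.5850 = 55.320 ms per bit = 0.05532 s/bit; the reciprocal is 18.077 bits/s.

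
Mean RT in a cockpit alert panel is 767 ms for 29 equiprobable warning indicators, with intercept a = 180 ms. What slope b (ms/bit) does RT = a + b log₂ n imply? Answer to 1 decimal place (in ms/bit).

29 alternatives carry log₂ 29 = 4.8580 bits; the choice cost is 767 − 180 = 587 ms, so b = 587/4.8580 = 120.832 ms/bit.

120.8 ms/bit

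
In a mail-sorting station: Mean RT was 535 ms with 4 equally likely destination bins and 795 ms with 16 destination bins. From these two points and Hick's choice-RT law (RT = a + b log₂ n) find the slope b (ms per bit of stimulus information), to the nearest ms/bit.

130 ms/bit

Slope: b = (795 − 535) / (log₂ 16 − log₂ 4) = 260/2.0000 = 130 ms/bit.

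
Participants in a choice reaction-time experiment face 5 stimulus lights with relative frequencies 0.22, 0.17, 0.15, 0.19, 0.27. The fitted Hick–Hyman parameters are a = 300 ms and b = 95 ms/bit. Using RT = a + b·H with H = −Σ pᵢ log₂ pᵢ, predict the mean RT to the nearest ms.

H = 0.22·log₂(1/0.22) + 0.17·log₂(1/0.17) + 0.15·log₂(1/0.15) + 0.19·log₂(1/0.19) + 0.27·log₂(1/0.27) = 2.2910 bits.
RT = 300 + 95 × 2.2910 = 517.64 ms.

518 ms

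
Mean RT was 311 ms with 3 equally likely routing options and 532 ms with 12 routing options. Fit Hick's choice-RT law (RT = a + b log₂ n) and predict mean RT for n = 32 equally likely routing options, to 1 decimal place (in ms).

688.4 ms

RT is linear in log₂ n, so two points fix the line:
  b = (532 − 311) / (log₂ 12 − log₂ 3) = 221 / (3.5850 − 1.5850) = 110.500 ms/bit
  a = 311 − 110.500 × 1.5850 = 135.862 ms
Then RT(32) = 135.862 + 110.500 × log₂ 32 = 135.862 + 110.500 × 5 ≈ 688.362 ms.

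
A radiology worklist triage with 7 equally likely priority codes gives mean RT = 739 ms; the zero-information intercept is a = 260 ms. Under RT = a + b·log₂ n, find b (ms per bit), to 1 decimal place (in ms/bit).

170.6 ms/bit

log₂(7) = 2.8074 bits.
b = (RT − a)/log₂ n = (739 − 260) / 2.8074 = 170.623 ms/bit.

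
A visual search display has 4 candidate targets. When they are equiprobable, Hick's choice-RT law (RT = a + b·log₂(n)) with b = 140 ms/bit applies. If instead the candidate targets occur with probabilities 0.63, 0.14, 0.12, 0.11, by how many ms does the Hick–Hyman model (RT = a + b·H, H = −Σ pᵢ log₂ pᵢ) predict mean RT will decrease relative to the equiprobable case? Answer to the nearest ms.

65 ms

The RT saving is b·ΔH. Equiprobable H₀ = log₂(4) = 2.0000 bits; with the given probabilities H = 1.5344 bits.
b·(H₀ − H) = 140 × (2.0000 − 1.5344) = 65.18 ms.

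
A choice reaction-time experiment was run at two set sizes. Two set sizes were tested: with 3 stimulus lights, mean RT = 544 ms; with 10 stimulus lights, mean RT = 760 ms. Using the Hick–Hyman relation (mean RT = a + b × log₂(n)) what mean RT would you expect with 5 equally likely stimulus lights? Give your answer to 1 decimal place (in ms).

Fit slope and intercept:
  b = (760 − 544) / (log₂ 10 − log₂ 3) = 216 / (3.3219 − 1.5850) = 124.355 ms/bit
  a = 544 − 124.355 × 1.5850 = 346.902 ms
Then RT(5) = 346.902 + 124.355 × log₂ 5 = 346.902 + 124.355 × 2.3219 ≈ 635.645 ms.

635.6 ms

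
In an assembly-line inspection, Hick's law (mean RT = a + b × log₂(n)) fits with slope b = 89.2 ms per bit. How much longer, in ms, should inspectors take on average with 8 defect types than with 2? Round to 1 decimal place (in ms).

ΔRT = (a + b log₂ n₂) − (a + b log₂ n₁) = b·(log₂ n₂ − log₂ n₁).
log₂(8) − log₂(2) = log₂(8/2) = log₂(4) = 2.
ΔRT = 89.2 × 2.0000 = 178.400 ms.

178.4 ms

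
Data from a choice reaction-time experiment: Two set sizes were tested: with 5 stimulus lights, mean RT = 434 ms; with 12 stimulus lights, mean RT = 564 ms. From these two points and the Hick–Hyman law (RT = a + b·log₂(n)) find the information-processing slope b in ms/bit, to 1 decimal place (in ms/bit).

b = (RT₂ − RT₁)/(log₂ n₂ − log₂ n₁) = (564 − 434)/(3.5850 − 2.3219) = 102.927 ms/bit.

102.9 ms/bit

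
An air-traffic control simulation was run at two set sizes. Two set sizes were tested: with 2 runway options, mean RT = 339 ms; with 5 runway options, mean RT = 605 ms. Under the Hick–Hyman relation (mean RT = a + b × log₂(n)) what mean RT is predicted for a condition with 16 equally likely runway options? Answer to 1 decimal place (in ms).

942.7 ms

RT is linear in log₂ n, so two points fix the line:
  b = (605 − 339) / (log₂ 5 − log₂ 2) = 266 / (2.3219 − 1) = 201.221 ms/bit
  a = 339 − 201.221 × 1 = 137.779 ms
Then RT(16) = 137.779 + 201.221 × log₂ 16 = 137.779 + 201.221 × 4 ≈ 942.664 ms.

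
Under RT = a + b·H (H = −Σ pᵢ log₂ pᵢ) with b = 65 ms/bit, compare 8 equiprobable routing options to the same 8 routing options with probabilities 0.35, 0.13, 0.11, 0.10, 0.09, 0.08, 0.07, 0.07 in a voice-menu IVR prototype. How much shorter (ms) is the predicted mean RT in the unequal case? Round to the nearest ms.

17 ms

Equiprobable entropy H₀ = log₂ 8 = 3.0000 bits.
Skewed entropy H = −Σ pᵢ log₂ pᵢ = 2.7365 bits.
ΔRT = b·(H₀ − H) = 65 × 0.2635 = 17.13 ms.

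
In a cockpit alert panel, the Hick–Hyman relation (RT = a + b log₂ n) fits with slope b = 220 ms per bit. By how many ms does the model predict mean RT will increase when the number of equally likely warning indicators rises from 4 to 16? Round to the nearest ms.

440 ms

ΔRT = (a + b log₂ n₂) − (a + b log₂ n₁) = b·(log₂ n₂ − log₂ n₁).
log₂(16) − log₂(4) = log₂(16/4) = log₂(4) = 2.
ΔRT = 220 × 2.0000 = 440.000 ms.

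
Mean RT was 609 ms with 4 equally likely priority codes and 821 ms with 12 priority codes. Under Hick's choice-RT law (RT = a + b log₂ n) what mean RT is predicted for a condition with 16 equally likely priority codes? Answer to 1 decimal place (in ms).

876.5 ms

RT is linear in log₂ n, so two points fix the line:
  b = (821 − 609) / (log₂ 12 − log₂ 4) = 212 / (3.5850 − 2) = 133.757 ms/bit
  a = 609 − 133.757 × 2 = 341.486 ms
Then RT(16) = 341.486 + 133.757 × log₂ 16 = 341.486 + 133.757 × 4 ≈ 876.514 ms.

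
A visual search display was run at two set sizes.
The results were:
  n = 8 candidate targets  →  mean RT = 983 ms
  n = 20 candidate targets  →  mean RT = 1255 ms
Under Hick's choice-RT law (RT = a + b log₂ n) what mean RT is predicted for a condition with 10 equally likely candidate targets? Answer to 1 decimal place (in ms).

With log₂ n on the abscissa the relation is linear; from the two conditions:
  b = (1255 − 983) / (log₂ 20 − log₂ 8) = 272 / (4.3219 − 3) = 205.760 ms/bit
  a = 983 − 205.760 × 3 = 365.720 ms
Then RT(10) = 365.720 + 205.760 × log₂ 10 = 365.720 + 205.760 × 3.3219 ≈ 1049.240 ms.

1049.2 ms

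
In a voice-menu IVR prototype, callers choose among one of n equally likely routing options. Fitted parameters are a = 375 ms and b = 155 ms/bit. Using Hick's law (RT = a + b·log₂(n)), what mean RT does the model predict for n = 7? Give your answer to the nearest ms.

log₂(7) = 2.8074 bits, so RT = 375 + 155 × 2.8074 ≈ 810.140 ms.

810 ms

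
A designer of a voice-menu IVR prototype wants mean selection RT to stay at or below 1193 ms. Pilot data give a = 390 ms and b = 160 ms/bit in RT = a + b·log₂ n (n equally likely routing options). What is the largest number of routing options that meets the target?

32

160·log₂ n ≤ 1193 − 390 = 803, giving log₂ n ≤ 5.0187 and n ≤ 32.419. The largest whole number is 32.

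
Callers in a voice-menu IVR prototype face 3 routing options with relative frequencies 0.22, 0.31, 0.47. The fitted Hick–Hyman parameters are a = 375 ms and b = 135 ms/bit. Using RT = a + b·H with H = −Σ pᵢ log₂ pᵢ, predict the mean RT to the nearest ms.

580 ms

H = 0.22·log₂(1/0.22) + 0.31·log₂(1/0.31) + 0.47·log₂(1/0.47) = 1.5163 bits.
RT = 375 + 135 × 1.5163 = 579.70 ms.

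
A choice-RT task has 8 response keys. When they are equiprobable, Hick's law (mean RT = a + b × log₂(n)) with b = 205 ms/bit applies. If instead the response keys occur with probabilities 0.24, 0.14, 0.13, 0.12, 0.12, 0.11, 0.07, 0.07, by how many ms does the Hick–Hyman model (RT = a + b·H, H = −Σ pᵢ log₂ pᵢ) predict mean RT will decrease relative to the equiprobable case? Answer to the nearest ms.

The RT saving is b·ΔH. Equiprobable H₀ = log₂(8) = 3.0000 bits; with the given probabilities H = 2.8954 bits.
b·(H₀ − H) = 205 × (3.0000 − 2.8954) = 21.44 ms.

21 ms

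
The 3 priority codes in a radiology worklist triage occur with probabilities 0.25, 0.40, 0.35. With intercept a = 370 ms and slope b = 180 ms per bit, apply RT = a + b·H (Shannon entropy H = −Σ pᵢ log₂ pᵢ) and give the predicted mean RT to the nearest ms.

Entropy contributions −pᵢ log₂ pᵢ: 0.5000, 0.5288, 0.5301; sum H = 1.5589 bits.
RT = a + bH = 370 + 180·1.5589 = 650.60 ms.

651 ms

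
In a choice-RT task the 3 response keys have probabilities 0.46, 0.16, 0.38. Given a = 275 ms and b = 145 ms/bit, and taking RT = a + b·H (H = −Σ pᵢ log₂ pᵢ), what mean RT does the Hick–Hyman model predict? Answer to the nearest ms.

H = 0.46·log₂(1/0.46) + 0.16·log₂(1/0.16) + 0.38·log₂(1/0.38) = 1.4688 bits.
RT = 275 + 145 × 1.4688 = 487.98 ms.

488 ms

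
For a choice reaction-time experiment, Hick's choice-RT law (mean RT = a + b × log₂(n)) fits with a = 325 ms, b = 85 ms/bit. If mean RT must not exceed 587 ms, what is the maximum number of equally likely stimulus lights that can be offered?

8

Set 325 + 85·log₂ n ≤ 587 → log₂ n ≤ (587 − 325)/85 = 3.0824.
So n ≤ 2^3.0824 = 8.470; the largest integer n is 8.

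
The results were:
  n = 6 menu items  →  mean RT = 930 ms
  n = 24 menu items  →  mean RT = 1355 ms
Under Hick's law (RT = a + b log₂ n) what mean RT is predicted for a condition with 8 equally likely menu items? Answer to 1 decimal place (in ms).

RT is linear in log₂ n, so two points fix the line:
  b = (1355 − 930) / (log₂ 24 − log₂ 6) = 425 / (4.5850 − 2.5850) = 212.500 ms/bit
  a = 930 − 212.500 × 2.5850 = 380.695 ms
Then RT(8) = 380.695 + 212.500 × log₂ 8 = 380.695 + 212.500 × 3 ≈ 1018.195 ms.

1018.2 ms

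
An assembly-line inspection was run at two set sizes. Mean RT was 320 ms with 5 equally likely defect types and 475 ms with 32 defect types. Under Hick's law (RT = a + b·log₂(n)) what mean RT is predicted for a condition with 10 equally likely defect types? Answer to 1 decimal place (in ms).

377.9 ms

Solve the two-equation system in a and b:
  b = (475 − 320) / (log₂ 32 − log₂ 5) = 155 / (5 − 2.3219) = 57.877 ms/bit
  a = 320 − 57.877 × 2.3219 = 185.613 ms
Then RT(10) = 185.613 + 57.877 × log₂ 10 = 185.613 + 57.877 × 3.3219 ≈ 377.877 ms.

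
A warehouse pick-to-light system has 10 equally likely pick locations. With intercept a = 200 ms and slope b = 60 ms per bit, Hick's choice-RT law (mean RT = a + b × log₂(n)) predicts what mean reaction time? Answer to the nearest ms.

399 ms

log₂(10) = 3.3219 bits, so RT = 200 + 60 × 3.3219 ≈ 399.316 ms.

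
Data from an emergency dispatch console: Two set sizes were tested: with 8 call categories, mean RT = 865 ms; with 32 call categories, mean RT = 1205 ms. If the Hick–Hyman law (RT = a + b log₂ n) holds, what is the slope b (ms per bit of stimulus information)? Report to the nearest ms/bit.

170 ms/bit

The slope on a log₂ axis is (1205 − 865) / (5 − 3) = 170 ms/bit.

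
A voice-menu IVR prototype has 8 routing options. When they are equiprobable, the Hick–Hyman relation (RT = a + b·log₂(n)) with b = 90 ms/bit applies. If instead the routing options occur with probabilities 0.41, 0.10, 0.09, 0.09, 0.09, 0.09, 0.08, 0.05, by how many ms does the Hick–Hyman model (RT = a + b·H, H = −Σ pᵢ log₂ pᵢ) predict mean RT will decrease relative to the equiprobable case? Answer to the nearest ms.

34 ms

The RT saving is b·ΔH. Equiprobable H₀ = log₂(8) = 3.0000 bits; with the given probabilities H = 2.6178 bits.
b·(H₀ − H) = 90 × (3.0000 − 2.6178) = 34.40 ms.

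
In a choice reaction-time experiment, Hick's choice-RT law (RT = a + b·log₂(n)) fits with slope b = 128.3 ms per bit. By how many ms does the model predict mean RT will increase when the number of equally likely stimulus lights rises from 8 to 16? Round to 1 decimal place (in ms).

128.3 ms

The intercept a cancels: ΔRT = b·(log₂ n₂ − log₂ n₁) = b·log₂(n₂/n₁).
log₂(16) − log₂(8) = log₂(16/8) = log₂(2) = 1.
ΔRT = 128.3 × 1.0000 = 128.300 ms.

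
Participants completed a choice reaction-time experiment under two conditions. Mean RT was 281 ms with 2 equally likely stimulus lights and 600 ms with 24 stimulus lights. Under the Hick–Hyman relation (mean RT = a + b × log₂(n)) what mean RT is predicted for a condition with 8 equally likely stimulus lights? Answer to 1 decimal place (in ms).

With log₂ n on the abscissa the relation is linear; from the two conditions:
  b = (600 − 281) / (log₂ 24 − log₂ 2) = 319 / (4.5850 − 1) = 88.983 ms/bit
  a = 281 − 88.983 × 1 = 192.017 ms
Then RT(8) = 192.017 + 88.983 × log₂ 8 = 192.017 + 88.983 × 3 ≈ 458.966 ms.

459.0 ms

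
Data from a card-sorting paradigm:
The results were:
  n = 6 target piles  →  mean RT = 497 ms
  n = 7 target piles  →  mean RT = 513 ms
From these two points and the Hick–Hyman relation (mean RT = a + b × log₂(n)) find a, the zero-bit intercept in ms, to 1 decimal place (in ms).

311.0 ms

The slope on a log₂ axis is (513 − 497) / (2.8074 − 2.5850) = 71.945 ms/bit.
Intercept: a = 497 − 71.945·log₂(6) = 311.025 ms.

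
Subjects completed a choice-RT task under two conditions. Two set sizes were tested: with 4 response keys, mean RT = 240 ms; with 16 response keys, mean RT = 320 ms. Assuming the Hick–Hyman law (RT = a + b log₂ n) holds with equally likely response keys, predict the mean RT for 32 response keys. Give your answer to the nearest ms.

360 ms

RT is linear in log₂ n, so two points fix the line:
  b = (320 − 240) / (log₂ 16 − log₂ 4) = 80 / (4 − 2) = 40 ms/bit
  a = 240 − 40 × 2 = 160 ms
Then RT(32) = 160 + 40 × log₂ 32 = 160 + 40 × 5 ≈ 360.000 ms.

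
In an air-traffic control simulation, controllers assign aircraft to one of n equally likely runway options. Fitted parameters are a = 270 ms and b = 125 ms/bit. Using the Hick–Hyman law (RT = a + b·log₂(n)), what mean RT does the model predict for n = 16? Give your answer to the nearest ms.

770 ms

log₂(16) = 4 bits, so RT = 270 + 125 × 4 ≈ 770.000 ms.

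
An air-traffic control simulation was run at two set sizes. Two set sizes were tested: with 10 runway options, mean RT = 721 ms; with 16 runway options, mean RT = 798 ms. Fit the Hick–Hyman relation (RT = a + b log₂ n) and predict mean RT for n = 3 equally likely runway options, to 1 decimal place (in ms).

Fit slope and intercept:
  b = (798 − 721) / (log₂ 16 − log₂ 10) = 77 / (4 − 3.3219) = 113.557 ms/bit
  a = 721 − 113.557 × 3.3219 = 343.771 ms
Then RT(3) = 343.771 + 113.557 × log₂ 3 = 343.771 + 113.557 × 1.5850 ≈ 523.755 ms.

523.8 ms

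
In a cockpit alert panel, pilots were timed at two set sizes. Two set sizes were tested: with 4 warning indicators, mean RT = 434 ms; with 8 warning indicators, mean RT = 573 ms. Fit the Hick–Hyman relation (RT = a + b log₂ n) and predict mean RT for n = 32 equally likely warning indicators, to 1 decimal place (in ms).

Solve the two-equation system in a and b:
  b = (573 − 434) / (log₂ 8 − log₂ 4) = 139 / (3 − 2) = 139.000 ms/bit
  a = 434 − 139.000 × 2 = 156.000 ms
Then RT(32) = 156.000 + 139.000 × log₂ 32 = 156.000 + 139.000 × 5 ≈ 851.000 ms.

851.0 ms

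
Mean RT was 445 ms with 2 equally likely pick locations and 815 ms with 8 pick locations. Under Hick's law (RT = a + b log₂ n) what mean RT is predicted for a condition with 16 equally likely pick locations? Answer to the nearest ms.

1000 ms

With log₂ n on the abscissa the relation is linear; from the two conditions:
  b = (815 − 445) / (log₂ 8 − log₂ 2) = 370 / (3 − 1) = 185 ms/bit
  a = 445 − 185 × 1 = 260 ms
Then RT(16) = 260 + 185 × log₂ 16 = 260 + 185 × 4 ≈ 1000.000 ms.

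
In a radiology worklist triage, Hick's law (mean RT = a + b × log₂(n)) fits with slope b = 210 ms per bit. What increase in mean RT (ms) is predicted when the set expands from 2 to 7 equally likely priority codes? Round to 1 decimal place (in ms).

The intercept a cancels: ΔRT = b·(log₂ n₂ − log₂ n₁) = b·log₂(n₂/n₁).
log₂(7) − log₂(2) = 2.8074 − 1 = 1.8074.
ΔRT = 210 × 1.8074 = 379.545 ms.

379.5 ms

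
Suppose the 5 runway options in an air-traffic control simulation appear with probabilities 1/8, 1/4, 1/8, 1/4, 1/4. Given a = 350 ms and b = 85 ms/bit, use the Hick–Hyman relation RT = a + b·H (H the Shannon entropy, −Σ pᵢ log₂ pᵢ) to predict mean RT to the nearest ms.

Each term −pᵢ log₂ pᵢ: 0.125·3 + 0.25·2 + 0.125·3 + 0.25·2 + 0.25·2; summed, H = 2.250 bits.
Mean RT = a + bH = 350 + 85·2.250 = 541.25 ms.

541 ms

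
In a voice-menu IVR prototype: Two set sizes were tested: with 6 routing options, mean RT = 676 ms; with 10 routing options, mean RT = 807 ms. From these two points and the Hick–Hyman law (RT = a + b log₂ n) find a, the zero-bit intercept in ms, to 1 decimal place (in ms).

216.5 ms

Slope: b = (807 − 676) / (log₂ 10 − log₂ 6) = 131/0.7370 = 177.756 ms/bit.
a = RT₁ − b·log₂ n₁ = 676 − 177.756 × 2.5850 = 216.508 ms.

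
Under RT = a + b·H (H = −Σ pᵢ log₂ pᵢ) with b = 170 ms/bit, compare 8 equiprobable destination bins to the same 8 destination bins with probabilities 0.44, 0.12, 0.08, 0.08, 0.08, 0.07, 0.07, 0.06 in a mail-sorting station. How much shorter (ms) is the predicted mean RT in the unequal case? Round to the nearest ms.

Equiprobable entropy H₀ = log₂ 8 = 3.0000 bits.
Skewed entropy H = −Σ pᵢ log₂ pᵢ = 2.5434 bits.
ΔRT = b·(H₀ − H) = 170 × 0.4566 = 77.62 ms.

78 ms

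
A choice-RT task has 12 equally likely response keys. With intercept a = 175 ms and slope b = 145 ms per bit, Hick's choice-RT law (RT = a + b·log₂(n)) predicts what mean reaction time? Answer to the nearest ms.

log₂(12) = 3.5850 bits, so RT = 175 + 145 × 3.5850 ≈ 694.820 ms.

695 ms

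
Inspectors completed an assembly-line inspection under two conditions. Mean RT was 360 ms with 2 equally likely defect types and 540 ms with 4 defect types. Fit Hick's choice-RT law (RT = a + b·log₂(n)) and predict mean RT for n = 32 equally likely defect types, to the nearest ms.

1080 ms

Fit slope and intercept:
  b = (540 − 360) / (log₂ 4 − log₂ 2) = 180 / (2 − 1) = 180 ms/bit
  a = 360 − 180 × 1 = 180 ms
Then RT(32) = 180 + 180 × log₂ 32 = 180 + 180 × 5 ≈ 1080.000 ms.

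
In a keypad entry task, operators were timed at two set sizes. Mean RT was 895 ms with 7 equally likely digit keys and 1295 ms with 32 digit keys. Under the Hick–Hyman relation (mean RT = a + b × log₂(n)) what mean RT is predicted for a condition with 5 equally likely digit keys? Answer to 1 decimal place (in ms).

806.4 ms

RT is linear in log₂ n, so two points fix the line:
  b = (1295 − 895) / (log₂ 32 − log₂ 7) = 400 / (5 − 2.8074) = 182.428 ms/bit
  a = 895 − 182.428 × 2.8074 = 382.860 ms
Then RT(5) = 382.860 + 182.428 × log₂ 5 = 382.860 + 182.428 × 2.3219 ≈ 806.445 ms.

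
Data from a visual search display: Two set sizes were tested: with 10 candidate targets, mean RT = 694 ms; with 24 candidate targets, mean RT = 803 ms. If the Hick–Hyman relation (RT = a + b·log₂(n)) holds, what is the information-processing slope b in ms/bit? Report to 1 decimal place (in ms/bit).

86.3 ms/bit

Slope: b = (803 − 694) / (log₂ 24 − log₂ 10) = 109/1.2630 = 86.300 ms/bit.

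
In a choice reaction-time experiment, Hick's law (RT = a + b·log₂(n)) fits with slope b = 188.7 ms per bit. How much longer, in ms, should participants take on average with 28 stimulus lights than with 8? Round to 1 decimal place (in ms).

341.0 ms

The intercept a cancels: ΔRT = b·(log₂ n₂ − log₂ n₁) = b·log₂(n₂/n₁).
log₂(28) − log₂(8) = 4.8074 − 3 = 1.8074.
ΔRT = 188.7 × 1.8074 = 341.048 ms.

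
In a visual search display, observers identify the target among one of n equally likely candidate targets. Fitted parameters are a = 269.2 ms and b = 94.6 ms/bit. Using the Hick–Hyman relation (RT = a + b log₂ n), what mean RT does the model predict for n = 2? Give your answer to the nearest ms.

log₂(2) = 1 bits, so RT = 269.2 + 94.6 × 1 ≈ 363.800 ms.

364 ms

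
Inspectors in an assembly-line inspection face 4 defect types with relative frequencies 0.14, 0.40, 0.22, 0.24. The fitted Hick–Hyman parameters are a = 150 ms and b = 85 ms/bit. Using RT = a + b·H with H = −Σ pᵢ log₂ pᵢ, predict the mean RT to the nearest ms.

Entropy contributions −pᵢ log₂ pᵢ: 0.3971, 0.5288, 0.4806, 0.4941; sum H = 1.9006 bits.
RT = a + bH = 150 + 85·1.9006 = 311.55 ms.

312 ms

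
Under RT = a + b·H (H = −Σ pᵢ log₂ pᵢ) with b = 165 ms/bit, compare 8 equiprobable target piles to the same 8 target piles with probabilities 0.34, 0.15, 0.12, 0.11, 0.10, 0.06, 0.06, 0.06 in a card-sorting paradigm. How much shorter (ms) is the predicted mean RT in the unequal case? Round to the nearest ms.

The RT saving is b·ΔH. Equiprobable H₀ = log₂(8) = 3.0000 bits; with the given probabilities H = 2.7199 bits.
b·(H₀ − H) = 165 × (3.0000 − 2.7199) = 46.22 ms.

46 ms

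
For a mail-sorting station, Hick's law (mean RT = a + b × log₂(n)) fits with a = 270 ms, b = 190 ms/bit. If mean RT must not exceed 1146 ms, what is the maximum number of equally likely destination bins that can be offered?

Information budget: (1146 − 270)/190 = 4.6105 bits, so n ≤ 2^4.6105 = 24.429 → at most 24.

24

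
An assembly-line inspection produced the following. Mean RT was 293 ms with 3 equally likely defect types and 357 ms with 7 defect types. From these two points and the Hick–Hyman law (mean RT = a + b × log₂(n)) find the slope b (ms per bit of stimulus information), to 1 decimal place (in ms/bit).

52.4 ms/bit

Slope: b = (357 − 293) / (log₂ 7 − log₂ 3) = 64/1.2224 = 52.356 ms/bit.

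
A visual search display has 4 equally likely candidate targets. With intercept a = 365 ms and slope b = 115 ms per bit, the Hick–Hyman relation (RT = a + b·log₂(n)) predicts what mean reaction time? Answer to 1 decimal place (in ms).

595.0 ms

log₂(4) = 2 bits, so RT = 365 + 115 × 2 ≈ 595.000 ms.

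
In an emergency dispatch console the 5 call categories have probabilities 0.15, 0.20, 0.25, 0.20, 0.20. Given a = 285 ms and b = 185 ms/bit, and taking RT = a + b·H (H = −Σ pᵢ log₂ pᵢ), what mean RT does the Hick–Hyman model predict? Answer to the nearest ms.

711 ms

Entropy contributions −pᵢ log₂ pᵢ: 0.4105, 0.4644, 0.5000, 0.4644, 0.4644; sum H = 2.3037 bits.
RT = a + bH = 285 + 185·2.3037 = 711.18 ms.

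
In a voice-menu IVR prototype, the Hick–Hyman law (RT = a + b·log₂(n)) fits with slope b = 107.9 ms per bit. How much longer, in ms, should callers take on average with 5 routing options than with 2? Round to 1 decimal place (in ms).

The intercept a cancels: ΔRT = b·(log₂ n₂ − log₂ n₁) = b·log₂(n₂/n₁).
log₂(5) − log₂(2) = 2.3219 − 1 = 1.3219.
ΔRT = 107.9 × 1.3219 = 142.636 ms.

142.6 ms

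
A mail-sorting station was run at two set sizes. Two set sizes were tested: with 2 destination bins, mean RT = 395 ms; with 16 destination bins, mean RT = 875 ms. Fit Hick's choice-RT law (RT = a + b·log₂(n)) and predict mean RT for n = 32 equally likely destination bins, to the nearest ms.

1035 ms

With log₂ n on the abscissa the relation is linear; from the two conditions:
  b = (875 − 395) / (log₂ 16 − log₂ 2) = 480 / (4 − 1) = 160 ms/bit
  a = 395 − 160 × 1 = 235 ms
Then RT(32) = 235 + 160 × log₂ 32 = 235 + 160 × 5 ≈ 1035.000 ms.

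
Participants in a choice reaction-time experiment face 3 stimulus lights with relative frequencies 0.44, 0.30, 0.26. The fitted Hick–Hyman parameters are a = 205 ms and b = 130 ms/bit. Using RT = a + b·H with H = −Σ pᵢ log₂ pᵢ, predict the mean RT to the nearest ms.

H = 0.44·log₂(1/0.44) + 0.30·log₂(1/0.30) + 0.26·log₂(1/0.26) = 1.5475 bits.
RT = 205 + 130 × 1.5475 = 406.18 ms.

406 ms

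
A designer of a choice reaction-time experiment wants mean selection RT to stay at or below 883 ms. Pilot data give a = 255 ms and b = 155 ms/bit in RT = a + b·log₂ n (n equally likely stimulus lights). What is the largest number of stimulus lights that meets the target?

16

155·log₂ n ≤ 883 − 255 = 628, giving log₂ n ≤ 4.0516 and n ≤ 16.583. The largest whole number is 16.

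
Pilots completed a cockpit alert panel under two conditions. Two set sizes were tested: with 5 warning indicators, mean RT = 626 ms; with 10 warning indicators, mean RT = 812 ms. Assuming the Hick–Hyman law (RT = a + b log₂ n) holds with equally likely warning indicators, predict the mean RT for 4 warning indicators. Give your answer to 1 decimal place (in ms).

RT is linear in log₂ n, so two points fix the line:
  b = (812 − 626) / (log₂ 10 − log₂ 5) = 186 / (3.3219 − 2.3219) = 186.000 ms/bit
  a = 626 − 186.000 × 2.3219 = 194.121 ms
Then RT(4) = 194.121 + 186.000 × log₂ 4 = 194.121 + 186.000 × 2 ≈ 566.121 ms.

566.1 ms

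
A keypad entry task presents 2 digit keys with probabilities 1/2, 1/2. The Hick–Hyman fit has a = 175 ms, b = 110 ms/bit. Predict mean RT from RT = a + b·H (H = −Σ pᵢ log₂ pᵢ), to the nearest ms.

285 ms

H = −Σ pᵢ log₂ pᵢ = 0.5·1 + 0.5·1 = 1.000 bits.
RT = 175 + 110 × 1.000 = 285.00 ms.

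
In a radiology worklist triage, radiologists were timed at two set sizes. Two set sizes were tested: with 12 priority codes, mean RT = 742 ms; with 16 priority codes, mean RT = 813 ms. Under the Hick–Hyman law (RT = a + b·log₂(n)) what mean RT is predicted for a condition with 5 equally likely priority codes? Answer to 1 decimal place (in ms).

Solve the two-equation system in a and b:
  b = (813 − 742) / (log₂ 16 − log₂ 12) = 71 / (4 − 3.5850) = 171.069 ms/bit
  a = 742 − 171.069 × 3.5850 = 128.724 ms
Then RT(5) = 128.724 + 171.069 × log₂ 5 = 128.724 + 171.069 × 2.3219 ≈ 525.934 ms.

525.9 ms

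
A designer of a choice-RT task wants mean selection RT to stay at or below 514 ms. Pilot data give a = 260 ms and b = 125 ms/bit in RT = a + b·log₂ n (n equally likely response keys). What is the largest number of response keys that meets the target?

4

Information budget: (514 − 260)/125 = 2.0320 bits, so n ≤ 2^2.0320 = 4.090 → at most 4.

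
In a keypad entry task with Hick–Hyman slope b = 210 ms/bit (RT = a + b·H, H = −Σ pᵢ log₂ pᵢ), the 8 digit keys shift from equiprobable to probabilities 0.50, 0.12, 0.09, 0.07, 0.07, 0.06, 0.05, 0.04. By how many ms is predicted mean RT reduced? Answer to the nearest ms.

134 ms

Equiprobable entropy H₀ = log₂ 8 = 3.0000 bits.
Skewed entropy H = −Σ pᵢ log₂ pᵢ = 2.3622 bits.
ΔRT = b·(H₀ − H) = 210 × 0.6378 = 133.93 ms.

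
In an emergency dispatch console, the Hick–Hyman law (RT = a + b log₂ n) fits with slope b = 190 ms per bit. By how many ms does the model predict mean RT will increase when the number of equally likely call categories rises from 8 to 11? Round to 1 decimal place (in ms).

The intercept a cancels: ΔRT = b·(log₂ n₂ − log₂ n₁) = b·log₂(n₂/n₁).
log₂(11) − log₂(8) = 3.4594 − 3 = 0.4594.
ΔRT = 190 × 0.4594 = 87.292 ms.

87.3 ms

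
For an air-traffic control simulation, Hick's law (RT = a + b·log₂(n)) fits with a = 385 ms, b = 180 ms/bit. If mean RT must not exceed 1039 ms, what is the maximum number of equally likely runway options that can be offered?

Information budget: (1039 − 385)/180 = 3.6333 bits, so n ≤ 2^3.6333 = 12.409 → at most 12.

12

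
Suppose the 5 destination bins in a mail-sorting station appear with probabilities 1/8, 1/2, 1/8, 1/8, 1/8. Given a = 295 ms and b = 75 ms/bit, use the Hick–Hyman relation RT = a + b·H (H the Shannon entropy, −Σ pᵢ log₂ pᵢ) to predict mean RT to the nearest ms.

H = −Σ pᵢ log₂ pᵢ = 0.125·3 + 0.5·1 + 0.125·3 + 0.125·3 + 0.125·3 = 2.000 bits.
RT = 295 + 75 × 2.000 = 445.00 ms.

445 ms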